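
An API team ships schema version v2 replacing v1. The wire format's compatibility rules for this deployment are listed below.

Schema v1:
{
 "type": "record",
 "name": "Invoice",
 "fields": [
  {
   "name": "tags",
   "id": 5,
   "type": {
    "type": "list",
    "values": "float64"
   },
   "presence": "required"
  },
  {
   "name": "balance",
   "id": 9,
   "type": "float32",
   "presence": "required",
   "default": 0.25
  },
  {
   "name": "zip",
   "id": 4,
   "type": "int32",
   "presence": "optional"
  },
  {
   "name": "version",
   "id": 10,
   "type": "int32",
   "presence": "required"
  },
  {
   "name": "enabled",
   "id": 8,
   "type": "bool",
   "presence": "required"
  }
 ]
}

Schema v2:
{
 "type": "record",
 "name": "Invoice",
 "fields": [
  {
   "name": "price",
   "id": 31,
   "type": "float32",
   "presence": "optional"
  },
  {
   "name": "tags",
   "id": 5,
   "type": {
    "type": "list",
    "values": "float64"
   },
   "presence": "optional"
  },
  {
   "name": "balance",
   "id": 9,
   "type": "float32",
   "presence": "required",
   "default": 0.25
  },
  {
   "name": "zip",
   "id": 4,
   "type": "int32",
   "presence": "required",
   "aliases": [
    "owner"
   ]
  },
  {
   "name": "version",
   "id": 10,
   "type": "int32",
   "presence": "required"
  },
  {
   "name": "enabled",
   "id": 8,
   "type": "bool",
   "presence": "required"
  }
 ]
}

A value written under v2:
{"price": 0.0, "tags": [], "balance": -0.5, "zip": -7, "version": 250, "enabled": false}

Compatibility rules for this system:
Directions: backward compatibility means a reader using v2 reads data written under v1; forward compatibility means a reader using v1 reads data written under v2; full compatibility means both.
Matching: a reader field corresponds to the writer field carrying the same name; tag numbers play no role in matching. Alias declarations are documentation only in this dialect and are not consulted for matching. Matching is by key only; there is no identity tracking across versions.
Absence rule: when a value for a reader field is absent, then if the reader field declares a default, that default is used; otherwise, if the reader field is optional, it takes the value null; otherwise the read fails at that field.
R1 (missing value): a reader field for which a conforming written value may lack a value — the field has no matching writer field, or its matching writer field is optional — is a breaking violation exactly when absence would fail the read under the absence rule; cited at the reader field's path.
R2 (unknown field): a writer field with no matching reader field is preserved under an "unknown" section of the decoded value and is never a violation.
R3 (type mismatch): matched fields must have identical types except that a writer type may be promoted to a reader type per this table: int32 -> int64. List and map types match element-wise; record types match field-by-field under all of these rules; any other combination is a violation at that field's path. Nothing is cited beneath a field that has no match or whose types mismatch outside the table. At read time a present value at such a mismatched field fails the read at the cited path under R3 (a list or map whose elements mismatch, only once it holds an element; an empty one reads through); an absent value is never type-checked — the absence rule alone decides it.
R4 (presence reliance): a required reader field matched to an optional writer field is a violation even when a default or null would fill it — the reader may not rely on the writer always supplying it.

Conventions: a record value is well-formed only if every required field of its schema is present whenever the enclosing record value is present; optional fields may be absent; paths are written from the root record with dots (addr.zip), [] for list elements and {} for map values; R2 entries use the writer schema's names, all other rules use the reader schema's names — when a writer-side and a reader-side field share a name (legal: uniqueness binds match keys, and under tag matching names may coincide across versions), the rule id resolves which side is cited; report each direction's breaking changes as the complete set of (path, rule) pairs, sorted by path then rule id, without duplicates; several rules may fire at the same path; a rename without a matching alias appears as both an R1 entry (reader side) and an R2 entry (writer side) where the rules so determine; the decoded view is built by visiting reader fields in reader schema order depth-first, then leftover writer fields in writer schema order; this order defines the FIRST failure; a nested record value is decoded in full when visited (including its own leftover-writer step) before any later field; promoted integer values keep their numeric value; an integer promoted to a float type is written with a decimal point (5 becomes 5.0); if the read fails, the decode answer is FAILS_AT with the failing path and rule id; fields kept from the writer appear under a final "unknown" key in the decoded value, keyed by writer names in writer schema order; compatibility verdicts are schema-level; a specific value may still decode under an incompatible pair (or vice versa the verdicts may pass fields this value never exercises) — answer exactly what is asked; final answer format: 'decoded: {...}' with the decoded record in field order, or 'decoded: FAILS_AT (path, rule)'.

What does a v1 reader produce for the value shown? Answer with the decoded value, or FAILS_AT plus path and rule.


the writer's type comes first in each Invoice pair
decode (reader v1):
  tags := []
  balance := -0.5
  zip := -7
  version := 250
  enabled := false
  writer price: kept under "unknown"
  => decoded: {"tags": [], "balance": -0.5, "zip": -7, "version": 250, "enabled": false, "unknown": {"price": 0.0}}
diffs on Invoice not affecting the asked answer:
  field zip in record Invoice: optional changed to required -> affects the rule determinations only; this particular Invoice value decodes identically
  field tags in record Invoice: required changed to optional -> affects the rule determinations only; this particular Invoice value decodes identically

decoded: {"tags": [], "balance": -0.5, "zip": -7, "version": 250, "enabled": false, "unknown": {"price": 0.0}}


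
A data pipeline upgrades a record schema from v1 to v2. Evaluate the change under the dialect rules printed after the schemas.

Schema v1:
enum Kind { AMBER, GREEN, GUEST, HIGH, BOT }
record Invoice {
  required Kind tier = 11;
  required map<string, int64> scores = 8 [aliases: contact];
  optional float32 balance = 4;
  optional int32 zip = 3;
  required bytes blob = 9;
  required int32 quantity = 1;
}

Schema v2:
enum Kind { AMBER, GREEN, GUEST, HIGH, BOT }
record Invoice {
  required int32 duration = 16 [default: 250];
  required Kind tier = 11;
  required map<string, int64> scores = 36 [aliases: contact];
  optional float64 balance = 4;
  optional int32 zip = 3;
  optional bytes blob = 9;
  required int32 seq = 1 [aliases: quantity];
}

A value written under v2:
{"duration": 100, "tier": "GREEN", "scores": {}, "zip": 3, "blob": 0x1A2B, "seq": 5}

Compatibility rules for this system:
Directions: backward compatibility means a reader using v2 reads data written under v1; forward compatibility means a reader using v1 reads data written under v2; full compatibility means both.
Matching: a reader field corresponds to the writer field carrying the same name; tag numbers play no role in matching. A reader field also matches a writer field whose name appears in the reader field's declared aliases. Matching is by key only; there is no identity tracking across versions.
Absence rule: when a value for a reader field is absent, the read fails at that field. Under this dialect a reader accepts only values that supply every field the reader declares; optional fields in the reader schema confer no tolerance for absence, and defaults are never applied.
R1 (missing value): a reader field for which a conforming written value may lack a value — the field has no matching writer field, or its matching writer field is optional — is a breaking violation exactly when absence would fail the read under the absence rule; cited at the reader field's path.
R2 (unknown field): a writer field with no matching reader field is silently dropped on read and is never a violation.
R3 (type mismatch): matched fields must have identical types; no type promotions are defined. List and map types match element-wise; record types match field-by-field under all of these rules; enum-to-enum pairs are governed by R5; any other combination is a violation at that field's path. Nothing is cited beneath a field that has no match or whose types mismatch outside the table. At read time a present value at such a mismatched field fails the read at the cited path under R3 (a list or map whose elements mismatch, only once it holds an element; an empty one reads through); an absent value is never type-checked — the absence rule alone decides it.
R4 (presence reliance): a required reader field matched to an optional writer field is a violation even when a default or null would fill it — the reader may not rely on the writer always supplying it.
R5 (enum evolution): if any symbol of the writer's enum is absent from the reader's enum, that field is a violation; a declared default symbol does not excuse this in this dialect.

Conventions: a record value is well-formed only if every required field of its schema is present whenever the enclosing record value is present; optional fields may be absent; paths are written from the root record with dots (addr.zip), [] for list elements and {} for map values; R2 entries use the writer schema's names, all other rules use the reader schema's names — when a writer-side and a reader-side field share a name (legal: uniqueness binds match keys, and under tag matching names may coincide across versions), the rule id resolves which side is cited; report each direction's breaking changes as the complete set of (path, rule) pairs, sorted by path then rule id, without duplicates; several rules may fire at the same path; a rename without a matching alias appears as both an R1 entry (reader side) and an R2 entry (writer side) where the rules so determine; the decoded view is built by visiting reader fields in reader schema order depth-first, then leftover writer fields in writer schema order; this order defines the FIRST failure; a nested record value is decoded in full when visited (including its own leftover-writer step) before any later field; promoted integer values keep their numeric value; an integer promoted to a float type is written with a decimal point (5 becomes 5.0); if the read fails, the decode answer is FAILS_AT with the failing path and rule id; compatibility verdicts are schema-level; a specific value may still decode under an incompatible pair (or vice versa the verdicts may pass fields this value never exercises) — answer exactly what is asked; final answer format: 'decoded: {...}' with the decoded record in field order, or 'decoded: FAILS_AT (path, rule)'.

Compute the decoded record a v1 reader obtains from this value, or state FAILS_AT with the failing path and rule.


decoded: FAILS_AT (balance, R1)

arrows below run writer -> reader for Invoice
decode walk for Invoice under reader schema v1:
  tier := "GREEN"
  scores := {}
  read fails at balance under R1 (no fill)
  => FAILS_AT (balance, R1)
remaining Invoice differences; none change what is asked:
  added field duration to record Invoice: required int32, tag 16, default 250 (in v2 it sits immediately before tier) -> matters for Invoice compatibility verdicts, not for this value's decode
  renamed field quantity to seq in record Invoice (alias quantity declared on the renamed field) -> matters for Invoice compatibility verdicts, not for this value's decode
  field scores in record Invoice: tag 8 changed to 36 -> no rule fires on it and the decoded Invoice view is identical with or without it
  field blob in record Invoice: required changed to optional -> matters for Invoice compatibility verdicts, not for this value's decode


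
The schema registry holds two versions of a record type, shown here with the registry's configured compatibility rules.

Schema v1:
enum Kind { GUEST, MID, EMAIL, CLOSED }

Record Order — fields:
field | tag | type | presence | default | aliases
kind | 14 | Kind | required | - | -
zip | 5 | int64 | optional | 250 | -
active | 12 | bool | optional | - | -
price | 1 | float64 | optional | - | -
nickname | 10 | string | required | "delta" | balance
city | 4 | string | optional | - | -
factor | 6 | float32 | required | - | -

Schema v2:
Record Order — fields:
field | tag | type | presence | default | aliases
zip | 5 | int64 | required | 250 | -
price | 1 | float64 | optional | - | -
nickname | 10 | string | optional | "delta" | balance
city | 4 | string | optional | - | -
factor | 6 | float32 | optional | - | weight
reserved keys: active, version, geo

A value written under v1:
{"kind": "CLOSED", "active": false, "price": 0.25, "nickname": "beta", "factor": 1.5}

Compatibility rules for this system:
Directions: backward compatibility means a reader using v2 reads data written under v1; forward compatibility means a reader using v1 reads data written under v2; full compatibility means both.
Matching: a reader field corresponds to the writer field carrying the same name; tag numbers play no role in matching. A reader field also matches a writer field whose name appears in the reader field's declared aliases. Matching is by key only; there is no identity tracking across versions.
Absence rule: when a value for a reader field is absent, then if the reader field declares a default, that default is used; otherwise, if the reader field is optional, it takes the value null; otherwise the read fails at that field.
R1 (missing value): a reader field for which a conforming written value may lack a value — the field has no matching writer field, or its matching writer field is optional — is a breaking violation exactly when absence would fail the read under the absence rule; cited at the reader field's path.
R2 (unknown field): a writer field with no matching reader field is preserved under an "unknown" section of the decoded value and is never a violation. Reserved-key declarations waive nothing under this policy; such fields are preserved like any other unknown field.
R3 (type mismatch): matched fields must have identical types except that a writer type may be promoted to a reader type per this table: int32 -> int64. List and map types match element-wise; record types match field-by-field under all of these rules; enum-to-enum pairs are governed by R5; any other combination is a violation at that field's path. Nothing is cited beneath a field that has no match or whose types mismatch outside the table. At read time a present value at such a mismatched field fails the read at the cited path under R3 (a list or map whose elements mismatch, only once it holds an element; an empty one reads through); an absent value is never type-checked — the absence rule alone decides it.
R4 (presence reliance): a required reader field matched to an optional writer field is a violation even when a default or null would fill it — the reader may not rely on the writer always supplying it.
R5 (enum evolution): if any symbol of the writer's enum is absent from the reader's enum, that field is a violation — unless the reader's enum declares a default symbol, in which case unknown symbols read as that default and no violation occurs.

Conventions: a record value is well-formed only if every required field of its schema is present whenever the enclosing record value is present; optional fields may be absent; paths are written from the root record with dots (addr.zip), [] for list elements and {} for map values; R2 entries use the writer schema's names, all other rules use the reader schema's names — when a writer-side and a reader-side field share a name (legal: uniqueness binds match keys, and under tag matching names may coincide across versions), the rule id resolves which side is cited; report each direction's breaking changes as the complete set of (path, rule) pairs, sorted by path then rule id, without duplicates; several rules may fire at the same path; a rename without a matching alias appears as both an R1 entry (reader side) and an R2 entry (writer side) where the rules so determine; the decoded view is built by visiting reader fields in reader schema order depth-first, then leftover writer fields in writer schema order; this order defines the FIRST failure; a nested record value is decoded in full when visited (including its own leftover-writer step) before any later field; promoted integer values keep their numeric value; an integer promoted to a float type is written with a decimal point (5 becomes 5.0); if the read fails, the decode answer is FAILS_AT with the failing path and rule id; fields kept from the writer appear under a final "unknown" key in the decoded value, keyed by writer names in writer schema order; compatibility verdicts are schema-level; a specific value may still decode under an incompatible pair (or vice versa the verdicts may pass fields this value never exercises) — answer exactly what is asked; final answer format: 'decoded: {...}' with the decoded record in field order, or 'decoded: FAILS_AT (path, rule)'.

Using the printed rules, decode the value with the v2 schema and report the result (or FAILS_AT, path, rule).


each type pair in Order: writer, then reader
decoding the Order value with the v2 reader:
  zip := 250 (no value, default fills)
  price := 0.25
  nickname := "beta"
  city := null (not supplied -> null)
  factor := 1.5
  writer kind: kept under "unknown"
  writer active: kept under "unknown"
  => decoded: {"zip": 250, "price": 0.25, "nickname": "beta", "city": null, "factor": 1.5, "unknown": {"kind": "CLOSED", "active": false}}
ruling out the remaining Order differences:
  field zip in record Order: optional changed to required -> matters for Order compatibility verdicts, not for this value's decode
  field nickname in record Order: required changed to optional -> matters for Order compatibility verdicts, not for this value's decode
  field factor in record Order: required changed to optional -> matters for Order compatibility verdicts, not for this value's decode

decoded: {"zip": 250, "price": 0.25, "nickname": "beta", "city": null, "factor": 1.5, "unknown": {"kind": "CLOSED", "active": false}}


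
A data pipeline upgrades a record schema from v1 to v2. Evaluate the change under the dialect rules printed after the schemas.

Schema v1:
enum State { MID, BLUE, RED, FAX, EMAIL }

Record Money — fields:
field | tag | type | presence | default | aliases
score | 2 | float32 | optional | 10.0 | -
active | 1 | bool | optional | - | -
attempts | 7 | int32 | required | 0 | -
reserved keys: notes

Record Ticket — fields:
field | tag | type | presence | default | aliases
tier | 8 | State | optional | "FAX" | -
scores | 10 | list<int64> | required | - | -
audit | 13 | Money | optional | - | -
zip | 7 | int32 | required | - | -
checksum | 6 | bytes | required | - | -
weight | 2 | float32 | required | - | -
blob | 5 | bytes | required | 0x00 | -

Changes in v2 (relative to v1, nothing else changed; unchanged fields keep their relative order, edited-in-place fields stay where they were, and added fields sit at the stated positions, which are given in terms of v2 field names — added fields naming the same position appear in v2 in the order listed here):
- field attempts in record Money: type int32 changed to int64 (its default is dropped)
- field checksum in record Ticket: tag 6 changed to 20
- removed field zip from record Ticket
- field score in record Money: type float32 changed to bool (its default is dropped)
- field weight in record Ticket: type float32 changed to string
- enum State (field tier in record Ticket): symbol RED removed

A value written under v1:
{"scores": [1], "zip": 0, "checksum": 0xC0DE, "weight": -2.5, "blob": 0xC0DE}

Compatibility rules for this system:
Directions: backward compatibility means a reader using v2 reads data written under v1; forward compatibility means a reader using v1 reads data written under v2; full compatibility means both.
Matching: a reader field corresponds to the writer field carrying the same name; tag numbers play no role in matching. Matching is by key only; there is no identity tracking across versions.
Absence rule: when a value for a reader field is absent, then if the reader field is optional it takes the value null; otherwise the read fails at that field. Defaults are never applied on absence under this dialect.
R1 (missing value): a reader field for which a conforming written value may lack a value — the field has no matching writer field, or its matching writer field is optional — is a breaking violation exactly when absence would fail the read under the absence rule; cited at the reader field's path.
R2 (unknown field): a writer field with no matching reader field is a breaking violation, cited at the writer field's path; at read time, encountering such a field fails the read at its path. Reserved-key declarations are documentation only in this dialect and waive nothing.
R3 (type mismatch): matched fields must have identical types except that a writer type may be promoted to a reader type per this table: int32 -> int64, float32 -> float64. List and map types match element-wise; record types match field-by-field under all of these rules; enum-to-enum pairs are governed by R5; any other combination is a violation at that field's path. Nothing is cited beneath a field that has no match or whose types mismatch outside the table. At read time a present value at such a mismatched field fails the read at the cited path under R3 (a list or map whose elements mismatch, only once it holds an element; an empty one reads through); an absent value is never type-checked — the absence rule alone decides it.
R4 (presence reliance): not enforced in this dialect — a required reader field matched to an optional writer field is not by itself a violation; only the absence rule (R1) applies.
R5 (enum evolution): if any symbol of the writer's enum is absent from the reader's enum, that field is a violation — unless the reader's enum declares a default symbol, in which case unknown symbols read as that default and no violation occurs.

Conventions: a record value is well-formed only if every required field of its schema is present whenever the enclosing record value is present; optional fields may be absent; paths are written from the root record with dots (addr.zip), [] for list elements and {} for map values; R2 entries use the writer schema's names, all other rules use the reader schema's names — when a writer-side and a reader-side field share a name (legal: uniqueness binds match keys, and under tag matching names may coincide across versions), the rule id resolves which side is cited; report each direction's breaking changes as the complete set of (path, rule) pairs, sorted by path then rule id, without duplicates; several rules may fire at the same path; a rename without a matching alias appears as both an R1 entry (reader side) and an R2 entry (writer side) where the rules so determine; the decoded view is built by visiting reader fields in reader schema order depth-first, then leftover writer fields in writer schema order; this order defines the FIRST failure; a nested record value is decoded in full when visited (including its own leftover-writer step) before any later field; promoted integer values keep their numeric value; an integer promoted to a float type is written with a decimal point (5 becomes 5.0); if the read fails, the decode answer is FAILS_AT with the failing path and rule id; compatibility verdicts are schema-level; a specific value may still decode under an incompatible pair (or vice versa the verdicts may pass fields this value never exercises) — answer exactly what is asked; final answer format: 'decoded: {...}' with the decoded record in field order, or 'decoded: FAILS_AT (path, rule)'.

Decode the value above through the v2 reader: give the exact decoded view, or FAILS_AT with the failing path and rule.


decoded: FAILS_AT (weight, R3)

in Ticket below, arrows point writer -> reader
decode (reader v2):
  tier := null (not supplied -> null)
  scores := [1]
  audit := null (not supplied -> null)
  checksum := 0xC0DE
  read fails at weight under R3
  => FAILS_AT (weight, R3)
the rest of the Ticket diff is inert for this question:
  field attempts in record Money: type int32 changed to int64 (its default is dropped) -> affects the rule determinations only; this particular Ticket value decodes identically
  field checksum in record Ticket: tag 6 changed to 20 -> inert under this dialect — no rule fires on Ticket and the result does not move
  removed field zip from record Ticket -> affects the rule determinations only; this particular Ticket value decodes identically
  field score in record Money: type float32 changed to bool (its default is dropped) -> affects the rule determinations only; this particular Ticket value decodes identically
  enum State (field tier in record Ticket): symbol RED removed -> affects the rule determinations only; this particular Ticket value decodes identically


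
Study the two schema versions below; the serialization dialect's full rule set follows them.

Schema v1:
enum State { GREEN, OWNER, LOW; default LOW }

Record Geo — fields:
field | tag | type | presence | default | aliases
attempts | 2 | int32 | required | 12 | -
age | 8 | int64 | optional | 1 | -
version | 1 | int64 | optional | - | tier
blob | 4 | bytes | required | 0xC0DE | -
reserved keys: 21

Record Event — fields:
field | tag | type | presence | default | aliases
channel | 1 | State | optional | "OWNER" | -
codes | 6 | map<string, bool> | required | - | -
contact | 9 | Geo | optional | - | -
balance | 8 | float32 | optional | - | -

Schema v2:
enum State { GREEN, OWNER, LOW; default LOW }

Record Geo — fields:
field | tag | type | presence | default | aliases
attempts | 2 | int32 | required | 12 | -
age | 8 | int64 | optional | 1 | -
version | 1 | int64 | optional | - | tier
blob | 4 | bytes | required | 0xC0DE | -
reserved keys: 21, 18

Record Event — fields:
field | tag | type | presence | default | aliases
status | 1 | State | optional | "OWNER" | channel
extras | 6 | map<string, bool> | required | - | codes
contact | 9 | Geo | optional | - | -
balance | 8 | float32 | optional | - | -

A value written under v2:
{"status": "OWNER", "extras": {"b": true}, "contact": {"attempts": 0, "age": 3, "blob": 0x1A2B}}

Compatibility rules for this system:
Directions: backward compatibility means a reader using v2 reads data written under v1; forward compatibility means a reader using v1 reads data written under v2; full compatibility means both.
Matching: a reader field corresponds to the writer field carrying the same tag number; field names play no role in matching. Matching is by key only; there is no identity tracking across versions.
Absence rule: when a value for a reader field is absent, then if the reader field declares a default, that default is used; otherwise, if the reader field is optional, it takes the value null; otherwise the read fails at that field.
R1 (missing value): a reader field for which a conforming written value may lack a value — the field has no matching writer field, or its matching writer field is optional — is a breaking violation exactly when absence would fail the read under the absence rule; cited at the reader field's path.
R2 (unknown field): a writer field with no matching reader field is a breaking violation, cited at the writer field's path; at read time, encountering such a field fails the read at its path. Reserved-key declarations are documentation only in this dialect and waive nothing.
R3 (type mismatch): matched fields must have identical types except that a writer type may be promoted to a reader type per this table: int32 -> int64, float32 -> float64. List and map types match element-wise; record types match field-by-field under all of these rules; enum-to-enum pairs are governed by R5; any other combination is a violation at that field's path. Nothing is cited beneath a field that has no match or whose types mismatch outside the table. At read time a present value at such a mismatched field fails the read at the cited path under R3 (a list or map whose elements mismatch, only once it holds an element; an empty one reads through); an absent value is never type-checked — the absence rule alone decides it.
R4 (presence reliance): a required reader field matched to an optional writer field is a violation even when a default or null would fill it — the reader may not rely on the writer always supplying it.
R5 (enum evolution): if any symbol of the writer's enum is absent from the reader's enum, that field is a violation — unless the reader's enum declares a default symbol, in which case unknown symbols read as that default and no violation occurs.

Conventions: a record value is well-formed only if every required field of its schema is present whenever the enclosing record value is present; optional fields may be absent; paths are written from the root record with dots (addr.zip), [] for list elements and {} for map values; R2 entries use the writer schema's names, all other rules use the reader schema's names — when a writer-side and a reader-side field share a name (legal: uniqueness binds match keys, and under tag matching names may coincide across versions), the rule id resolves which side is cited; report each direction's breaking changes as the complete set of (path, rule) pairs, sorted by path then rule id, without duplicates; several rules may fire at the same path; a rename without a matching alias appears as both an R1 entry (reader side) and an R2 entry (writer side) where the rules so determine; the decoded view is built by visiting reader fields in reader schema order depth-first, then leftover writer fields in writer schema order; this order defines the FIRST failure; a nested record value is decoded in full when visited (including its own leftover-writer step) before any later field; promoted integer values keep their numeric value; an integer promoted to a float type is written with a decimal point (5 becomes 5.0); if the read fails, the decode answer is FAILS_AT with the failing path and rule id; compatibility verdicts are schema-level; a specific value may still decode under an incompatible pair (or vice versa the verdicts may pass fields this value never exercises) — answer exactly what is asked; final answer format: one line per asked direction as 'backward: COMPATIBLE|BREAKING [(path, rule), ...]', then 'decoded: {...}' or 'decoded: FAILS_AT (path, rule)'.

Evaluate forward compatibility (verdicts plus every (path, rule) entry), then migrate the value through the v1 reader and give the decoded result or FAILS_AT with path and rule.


forward: COMPATIBLE []; decoded: {"channel": "OWNER", "codes": {"b": true}, "contact": {"attempts": 0, "age": 3, "version": null, "blob": 0x1A2B}, "balance": null}

in Event below, arrows point writer -> reader
forward analysis of Event with v1 as reader and v2 as writer:
  State -> State, writer optional: channel aligns to status
  map<string, bool> -> map<string, bool>, writer required: codes aligns to extras
  Geo -> Geo, writer optional: contact aligns to contact
  float32 -> float32, writer optional: balance aligns to balance
  int32 -> int32, writer required: contact.attempts aligns to contact.attempts
  int64 -> int64, writer optional: contact.age aligns to contact.age
  int64 -> int64, writer optional: contact.version aligns to contact.version
  bytes -> bytes, writer required: contact.blob aligns to contact.blob
  nothing fires on Event: forward is COMPATIBLE
migrating the Event value to v1:
  channel := "OWNER" (from writer status)
  codes := {"b": true} (from writer extras)
  contact.attempts := 0
  contact.age := 3
  contact.version := null (absent, optional -> null)
  contact.blob := 0x1A2B
  balance := null (absent, optional -> null)
  => decoded: {"channel": "OWNER", "codes": {"b": true}, "contact": {"attempts": 0, "age": 3, "version": null, "blob": 0x1A2B}, "balance": null}
checking off the Event differences that do not matter here:
  renamed field codes to extras in record Event (alias codes declared on the renamed field) -> inert for the asked Event verdict: nothing fires
  renamed field channel to status in record Event (alias channel declared on the renamed field) -> inert for the asked Event verdict: nothing fires


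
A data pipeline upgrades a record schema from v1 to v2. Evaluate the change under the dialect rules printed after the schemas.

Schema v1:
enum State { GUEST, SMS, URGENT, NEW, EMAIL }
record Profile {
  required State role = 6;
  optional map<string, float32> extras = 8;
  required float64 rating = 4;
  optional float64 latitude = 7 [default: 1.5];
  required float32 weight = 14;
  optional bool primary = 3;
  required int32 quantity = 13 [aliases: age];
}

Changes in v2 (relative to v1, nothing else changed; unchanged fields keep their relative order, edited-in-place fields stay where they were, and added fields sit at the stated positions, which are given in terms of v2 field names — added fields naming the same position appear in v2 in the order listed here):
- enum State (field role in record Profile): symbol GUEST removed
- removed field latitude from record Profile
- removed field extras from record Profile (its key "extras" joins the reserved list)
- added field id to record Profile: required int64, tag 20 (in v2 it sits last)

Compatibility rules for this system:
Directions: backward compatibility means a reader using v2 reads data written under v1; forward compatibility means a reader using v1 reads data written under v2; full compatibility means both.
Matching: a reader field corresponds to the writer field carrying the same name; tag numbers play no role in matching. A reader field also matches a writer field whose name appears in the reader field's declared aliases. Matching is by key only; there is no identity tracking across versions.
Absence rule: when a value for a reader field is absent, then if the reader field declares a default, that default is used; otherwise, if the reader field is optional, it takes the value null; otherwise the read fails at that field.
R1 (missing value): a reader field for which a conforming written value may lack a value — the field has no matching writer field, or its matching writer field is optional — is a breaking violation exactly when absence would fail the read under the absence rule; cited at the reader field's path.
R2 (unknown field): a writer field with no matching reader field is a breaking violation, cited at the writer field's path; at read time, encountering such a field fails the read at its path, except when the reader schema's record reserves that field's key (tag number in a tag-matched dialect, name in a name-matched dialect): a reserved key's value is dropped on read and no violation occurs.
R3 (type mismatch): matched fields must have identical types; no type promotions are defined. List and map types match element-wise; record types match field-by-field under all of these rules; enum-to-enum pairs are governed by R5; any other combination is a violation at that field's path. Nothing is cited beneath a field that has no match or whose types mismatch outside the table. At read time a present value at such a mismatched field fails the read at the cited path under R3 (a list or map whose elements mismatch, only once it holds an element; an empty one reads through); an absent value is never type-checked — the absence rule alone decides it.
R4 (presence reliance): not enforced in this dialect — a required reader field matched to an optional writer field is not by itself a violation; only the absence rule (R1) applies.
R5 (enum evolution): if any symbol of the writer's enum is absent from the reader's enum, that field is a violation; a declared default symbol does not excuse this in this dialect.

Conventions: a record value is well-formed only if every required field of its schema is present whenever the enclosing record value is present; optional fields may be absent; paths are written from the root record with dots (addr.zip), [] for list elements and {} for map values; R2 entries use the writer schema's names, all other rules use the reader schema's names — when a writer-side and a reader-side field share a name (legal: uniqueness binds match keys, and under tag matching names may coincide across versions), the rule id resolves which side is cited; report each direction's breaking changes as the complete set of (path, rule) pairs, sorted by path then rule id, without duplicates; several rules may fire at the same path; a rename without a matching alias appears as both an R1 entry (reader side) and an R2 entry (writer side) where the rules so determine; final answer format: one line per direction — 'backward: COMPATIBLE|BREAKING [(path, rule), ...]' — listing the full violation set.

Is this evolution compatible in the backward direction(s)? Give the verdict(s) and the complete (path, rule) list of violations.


backward: BREAKING [(id, R1), (latitude, R2), (role, R5)]

each type pair in Profile: writer, then reader
backward pass over Profile, reader schema v2, writer schema v1:
  role <- role (State -> State, writer required)
  rating <- rating (float64 -> float64, writer required)
  weight <- weight (float32 -> float32, writer required)
  primary <- primary (bool -> bool, writer optional)
  quantity <- quantity (int32 -> int32, writer required)
  id: no writer match
  leftover writer field: extras
  leftover writer field: latitude
  violation R1 at id
  violation R2 at latitude
  violation R5 at role
  => backward: BREAKING (3)
the rest of the Profile diff is inert for this question:
  removed field extras from record Profile (its key "extras" joins the reserved list) -> fires no rule on Profile, leaving the asked answer as it is


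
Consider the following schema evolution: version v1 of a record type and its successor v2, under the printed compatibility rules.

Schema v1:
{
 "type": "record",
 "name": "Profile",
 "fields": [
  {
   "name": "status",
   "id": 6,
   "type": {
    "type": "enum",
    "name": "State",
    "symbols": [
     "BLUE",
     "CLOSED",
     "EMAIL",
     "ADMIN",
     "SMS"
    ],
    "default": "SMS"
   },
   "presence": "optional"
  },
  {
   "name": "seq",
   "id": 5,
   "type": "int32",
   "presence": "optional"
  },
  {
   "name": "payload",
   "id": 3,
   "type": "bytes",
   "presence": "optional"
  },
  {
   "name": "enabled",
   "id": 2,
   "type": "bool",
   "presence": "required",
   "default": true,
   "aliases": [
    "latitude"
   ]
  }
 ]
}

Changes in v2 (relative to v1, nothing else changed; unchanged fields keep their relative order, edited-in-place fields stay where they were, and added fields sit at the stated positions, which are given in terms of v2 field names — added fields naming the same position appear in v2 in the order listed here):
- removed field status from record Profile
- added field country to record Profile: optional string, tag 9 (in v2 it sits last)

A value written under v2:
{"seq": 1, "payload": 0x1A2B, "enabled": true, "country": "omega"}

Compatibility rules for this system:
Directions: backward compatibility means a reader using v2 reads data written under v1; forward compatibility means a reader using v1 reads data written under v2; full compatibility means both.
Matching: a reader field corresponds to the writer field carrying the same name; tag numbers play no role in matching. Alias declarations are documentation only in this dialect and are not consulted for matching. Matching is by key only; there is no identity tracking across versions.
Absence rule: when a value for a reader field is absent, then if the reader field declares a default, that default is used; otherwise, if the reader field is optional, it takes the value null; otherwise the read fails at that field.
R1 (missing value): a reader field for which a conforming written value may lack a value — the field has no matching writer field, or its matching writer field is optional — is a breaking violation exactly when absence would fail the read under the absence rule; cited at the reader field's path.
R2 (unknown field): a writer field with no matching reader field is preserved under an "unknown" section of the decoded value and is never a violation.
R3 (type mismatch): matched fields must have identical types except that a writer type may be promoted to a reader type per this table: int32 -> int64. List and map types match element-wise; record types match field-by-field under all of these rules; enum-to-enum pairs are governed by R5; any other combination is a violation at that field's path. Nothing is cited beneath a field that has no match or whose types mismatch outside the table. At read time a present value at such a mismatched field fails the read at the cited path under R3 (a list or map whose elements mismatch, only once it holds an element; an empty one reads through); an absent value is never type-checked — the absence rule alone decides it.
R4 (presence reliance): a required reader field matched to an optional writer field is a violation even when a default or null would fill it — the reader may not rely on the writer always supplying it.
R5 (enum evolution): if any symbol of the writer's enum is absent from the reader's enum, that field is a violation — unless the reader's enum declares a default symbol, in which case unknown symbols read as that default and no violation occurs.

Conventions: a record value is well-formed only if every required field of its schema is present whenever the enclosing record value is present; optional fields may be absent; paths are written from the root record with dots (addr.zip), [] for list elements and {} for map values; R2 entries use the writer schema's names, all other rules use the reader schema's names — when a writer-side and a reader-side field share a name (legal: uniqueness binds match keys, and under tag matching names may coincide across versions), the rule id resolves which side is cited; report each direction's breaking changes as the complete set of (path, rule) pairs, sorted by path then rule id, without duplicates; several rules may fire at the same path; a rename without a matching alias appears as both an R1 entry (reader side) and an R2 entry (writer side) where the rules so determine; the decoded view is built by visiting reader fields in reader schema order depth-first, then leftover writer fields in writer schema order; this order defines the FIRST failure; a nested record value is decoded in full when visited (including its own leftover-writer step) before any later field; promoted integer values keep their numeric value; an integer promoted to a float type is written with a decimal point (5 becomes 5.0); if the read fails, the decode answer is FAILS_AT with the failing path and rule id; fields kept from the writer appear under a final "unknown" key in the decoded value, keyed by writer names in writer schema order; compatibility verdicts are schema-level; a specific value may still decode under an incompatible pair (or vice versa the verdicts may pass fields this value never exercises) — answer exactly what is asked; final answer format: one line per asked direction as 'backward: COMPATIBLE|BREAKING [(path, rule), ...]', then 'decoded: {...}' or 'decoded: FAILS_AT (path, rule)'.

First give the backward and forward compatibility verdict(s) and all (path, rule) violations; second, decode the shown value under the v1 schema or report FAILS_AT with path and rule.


arrows below run writer -> reader for Profile
checking backward for Profile: reader v2 against writer v1:
  writer optional, int32 -> int32: reader seq maps from writer seq
  writer optional, bytes -> bytes: reader payload maps from writer payload
  writer required, bool -> bool: reader enabled maps from writer enabled
  country: no writer match
  writer field status has no reader counterpart
  => no violations; backward on Profile: COMPATIBLE
checking forward for Profile: reader v1 against writer v2:
  status: no writer match
  writer optional, int32 -> int32: reader seq maps from writer seq
  writer optional, bytes -> bytes: reader payload maps from writer payload
  writer required, bool -> bool: reader enabled maps from writer enabled
  writer field country has no reader counterpart
  => no violations; forward on Profile: COMPATIBLE
migrating the Profile value to v1:
  status := null (absent, optional -> null)
  seq := 1
  payload := 0x1A2B
  enabled := true
  writer country: kept under "unknown"
  => decoded: {"status": null, "seq": 1, "payload": 0x1A2B, "enabled": true, "unknown": {"country": "omega"}}

backward: COMPATIBLE []; forward: COMPATIBLE []; decoded: {"status": null, "seq": 1, "payload": 0x1A2B, "enabled": true, "unknown": {"country": "omega"}}
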